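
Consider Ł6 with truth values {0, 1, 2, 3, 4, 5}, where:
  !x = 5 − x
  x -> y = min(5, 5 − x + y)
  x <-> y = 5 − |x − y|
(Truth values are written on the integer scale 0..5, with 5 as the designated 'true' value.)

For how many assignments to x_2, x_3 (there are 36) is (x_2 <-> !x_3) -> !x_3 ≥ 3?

29

value 5: 17 assignments (counts)
value 4: 7 assignments (counts)
value 3: 5 assignments (counts)
value 2: 4 assignments
value 1: 2 assignments
value 0: 1 assignment
So 29 of the 36 assignments meet the threshold.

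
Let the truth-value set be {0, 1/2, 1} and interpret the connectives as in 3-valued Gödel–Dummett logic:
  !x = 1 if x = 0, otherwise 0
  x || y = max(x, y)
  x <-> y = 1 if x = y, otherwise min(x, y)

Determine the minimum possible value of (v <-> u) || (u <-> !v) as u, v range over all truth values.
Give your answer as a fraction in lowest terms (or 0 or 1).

Take u = 1/2, v = 0:
v <-> u = 0 <-> 1/2 = 0
!v = !0 = 1
u <-> !v = 1/2 <-> 1 = 1/2
(v <-> u) || (u <-> !v) = 0 || 1/2 = 1/2
No assignment yields a value below 1/2, so this is the minimum.

1/2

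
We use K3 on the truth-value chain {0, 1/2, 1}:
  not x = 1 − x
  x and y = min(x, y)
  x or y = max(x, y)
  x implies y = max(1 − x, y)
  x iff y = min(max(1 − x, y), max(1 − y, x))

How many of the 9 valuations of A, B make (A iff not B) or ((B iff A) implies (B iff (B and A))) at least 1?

5

A = 0, B = 0 ↦ 1  ≥
A = 0, B = 1/2 ↦ 1/2  <
A = 0, B = 1 ↦ 1  ≥
A = 1/2, B = 0 ↦ 1  ≥
A = 1/2, B = 1/2 ↦ 1/2  <
A = 1/2, B = 1 ↦ 1/2  <
A = 1, B = 0 ↦ 1  ≥
A = 1, B = 1/2 ↦ 1/2  <
A = 1, B = 1 ↦ 1  ≥
So 5 of the 9 assignments meet the threshold.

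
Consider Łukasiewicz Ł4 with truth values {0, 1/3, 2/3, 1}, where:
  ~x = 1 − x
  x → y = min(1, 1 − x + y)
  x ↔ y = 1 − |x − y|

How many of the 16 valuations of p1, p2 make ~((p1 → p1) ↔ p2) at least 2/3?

p1 = 0, p2 = 0 ↦ 1  ≥
p1 = 0, p2 = 1/3 ↦ 2/3  ≥
p1 = 0, p2 = 2/3 ↦ 1/3  <
p1 = 0, p2 = 1 ↦ 0  <
p1 = 1/3, p2 = 0 ↦ 1  ≥
p1 = 1/3, p2 = 1/3 ↦ 2/3  ≥
p1 = 1/3, p2 = 2/3 ↦ 1/3  <
p1 = 1/3, p2 = 1 ↦ 0  <
p1 = 2/3, p2 = 0 ↦ 1  ≥
p1 = 2/3, p2 = 1/3 ↦ 2/3  ≥
p1 = 2/3, p2 = 2/3 ↦ 1/3  <
p1 = 2/3, p2 = 1 ↦ 0  <
p1 = 1, p2 = 0 ↦ 1  ≥
p1 = 1, p2 = 1/3 ↦ 2/3  ≥
p1 = 1, p2 = 2/3 ↦ 1/3  <
p1 = 1, p2 = 1 ↦ 0  <
So 8 of the 16 assignments meet the threshold.

8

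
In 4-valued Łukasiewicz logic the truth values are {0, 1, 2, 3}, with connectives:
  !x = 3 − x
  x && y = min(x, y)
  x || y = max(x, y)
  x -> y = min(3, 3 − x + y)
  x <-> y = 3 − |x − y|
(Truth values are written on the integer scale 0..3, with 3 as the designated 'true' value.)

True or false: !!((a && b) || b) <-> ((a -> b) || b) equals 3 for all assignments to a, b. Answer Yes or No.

No

Counterexample: take a = 0, b = 0.
a && b = 0 && 0 = 0
(a && b) || b = 0 || 0 = 0
!((a && b) || b) = !0 = 3
!!((a && b) || b) = !3 = 0
a -> b = 0 -> 0 = 3
(a -> b) || b = 3 || 0 = 3
!!((a && b) || b) <-> ((a -> b) || b) = 0 <-> 3 = 0
This gives 0 ≠ 3.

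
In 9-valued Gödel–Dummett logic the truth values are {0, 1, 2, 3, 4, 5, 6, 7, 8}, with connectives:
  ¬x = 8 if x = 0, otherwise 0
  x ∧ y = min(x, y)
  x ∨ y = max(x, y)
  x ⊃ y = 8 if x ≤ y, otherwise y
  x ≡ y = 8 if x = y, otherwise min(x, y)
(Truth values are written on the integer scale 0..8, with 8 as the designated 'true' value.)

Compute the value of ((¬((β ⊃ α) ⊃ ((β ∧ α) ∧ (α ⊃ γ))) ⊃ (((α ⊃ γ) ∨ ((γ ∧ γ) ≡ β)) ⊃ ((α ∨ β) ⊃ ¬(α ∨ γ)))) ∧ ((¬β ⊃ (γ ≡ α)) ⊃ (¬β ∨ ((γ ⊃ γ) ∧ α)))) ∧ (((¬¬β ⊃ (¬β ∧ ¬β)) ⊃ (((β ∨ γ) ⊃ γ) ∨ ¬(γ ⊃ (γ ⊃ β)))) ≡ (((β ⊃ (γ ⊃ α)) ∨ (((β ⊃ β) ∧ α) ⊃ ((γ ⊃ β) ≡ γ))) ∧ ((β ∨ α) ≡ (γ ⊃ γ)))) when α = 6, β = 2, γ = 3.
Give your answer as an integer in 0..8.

6

β ⊃ α = 2 ⊃ 6 = 8
β ∧ α = 2 ∧ 6 = 2
α ⊃ γ = 6 ⊃ 3 = 3
(β ∧ α) ∧ (α ⊃ γ) = 2 ∧ 3 = 2
(β ⊃ α) ⊃ ((β ∧ α) ∧ (α ⊃ γ)) = 8 ⊃ 2 = 2
¬((β ⊃ α) ⊃ ((β ∧ α) ∧ (α ⊃ γ))) = ¬2 = 0
α ⊃ γ = 6 ⊃ 3 = 3
γ ∧ γ = 3 ∧ 3 = 3
(γ ∧ γ) ≡ β = 3 ≡ 2 = 2
(α ⊃ γ) ∨ ((γ ∧ γ) ≡ β) = 3 ∨ 2 = 3
α ∨ β = 6 ∨ 2 = 6
α ∨ γ = 6 ∨ 3 = 6
¬(α ∨ γ) = ¬6 = 0
(α ∨ β) ⊃ ¬(α ∨ γ) = 6 ⊃ 0 = 0
((α ⊃ γ) ∨ ((γ ∧ γ) ≡ β)) ⊃ ((α ∨ β) ⊃ ¬(α ∨ γ)) = 3 ⊃ 0 = 0
¬((β ⊃ α) ⊃ ((β ∧ α) ∧ (α ⊃ γ))) ⊃ (((α ⊃ γ) ∨ ((γ ∧ γ) ≡ β)) ⊃ ((α ∨ β) ⊃ ¬(α ∨ γ))) = 0 ⊃ 0 = 8
¬β = ¬2 = 0
γ ≡ α = 3 ≡ 6 = 3
¬β ⊃ (γ ≡ α) = 0 ⊃ 3 = 8
¬β = ¬2 = 0
γ ⊃ γ = 3 ⊃ 3 = 8
(γ ⊃ γ) ∧ α = 8 ∧ 6 = 6
¬β ∨ ((γ ⊃ γ) ∧ α) = 0 ∨ 6 = 6
(¬β ⊃ (γ ≡ α)) ⊃ (¬β ∨ ((γ ⊃ γ) ∧ α)) = 8 ⊃ 6 = 6
(¬((β ⊃ α) ⊃ ((β ∧ α) ∧ (α ⊃ γ))) ⊃ (((α ⊃ γ) ∨ ((γ ∧ γ) ≡ β)) ⊃ ((α ∨ β) ⊃ ¬(α ∨ γ)))) ∧ ((¬β ⊃ (γ ≡ α)) ⊃ (¬β ∨ ((γ ⊃ γ) ∧ α))) = 8 ∧ 6 = 6
¬β = ¬2 = 0
¬¬β = ¬0 = 8
¬β = ¬2 = 0
¬β = ¬2 = 0
¬β ∧ ¬β = 0 ∧ 0 = 0
¬¬β ⊃ (¬β ∧ ¬β) = 8 ⊃ 0 = 0
β ∨ γ = 2 ∨ 3 = 3
(β ∨ γ) ⊃ γ = 3 ⊃ 3 = 8
γ ⊃ β = 3 ⊃ 2 = 2
γ ⊃ (γ ⊃ β) = 3 ⊃ 2 = 2
¬(γ ⊃ (γ ⊃ β)) = ¬2 = 0
((β ∨ γ) ⊃ γ) ∨ ¬(γ ⊃ (γ ⊃ β)) = 8 ∨ 0 = 8
(¬¬β ⊃ (¬β ∧ ¬β)) ⊃ (((β ∨ γ) ⊃ γ) ∨ ¬(γ ⊃ (γ ⊃ β))) = 0 ⊃ 8 = 8
γ ⊃ α = 3 ⊃ 6 = 8
β ⊃ (γ ⊃ α) = 2 ⊃ 8 = 8
β ⊃ β = 2 ⊃ 2 = 8
(β ⊃ β) ∧ α = 8 ∧ 6 = 6
γ ⊃ β = 3 ⊃ 2 = 2
(γ ⊃ β) ≡ γ = 2 ≡ 3 = 2
((β ⊃ β) ∧ α) ⊃ ((γ ⊃ β) ≡ γ) = 6 ⊃ 2 = 2
(β ⊃ (γ ⊃ α)) ∨ (((β ⊃ β) ∧ α) ⊃ ((γ ⊃ β) ≡ γ)) = 8 ∨ 2 = 8
β ∨ α = 2 ∨ 6 = 6
γ ⊃ γ = 3 ⊃ 3 = 8
(β ∨ α) ≡ (γ ⊃ γ) = 6 ≡ 8 = 6
((β ⊃ (γ ⊃ α)) ∨ (((β ⊃ β) ∧ α) ⊃ ((γ ⊃ β) ≡ γ))) ∧ ((β ∨ α) ≡ (γ ⊃ γ)) = 8 ∧ 6 = 6
((¬¬β ⊃ (¬β ∧ ¬β)) ⊃ (((β ∨ γ) ⊃ γ) ∨ ¬(γ ⊃ (γ ⊃ β)))) ≡ (((β ⊃ (γ ⊃ α)) ∨ (((β ⊃ β) ∧ α) ⊃ ((γ ⊃ β) ≡ γ))) ∧ ((β ∨ α) ≡ (γ ⊃ γ))) = 8 ≡ 6 = 6
((¬((β ⊃ α) ⊃ ((β ∧ α) ∧ (α ⊃ γ))) ⊃ (((α ⊃ γ) ∨ ((γ ∧ γ) ≡ β)) ⊃ ((α ∨ β) ⊃ ¬(α ∨ γ)))) ∧ ((¬β ⊃ (γ ≡ α)) ⊃ (¬β ∨ ((γ ⊃ γ) ∧ α)))) ∧ (((¬¬β ⊃ (¬β ∧ ¬β)) ⊃ (((β ∨ γ) ⊃ γ) ∨ ¬(γ ⊃ (γ ⊃ β)))) ≡ (((β ⊃ (γ ⊃ α)) ∨ (((β ⊃ β) ∧ α) ⊃ ((γ ⊃ β) ≡ γ))) ∧ ((β ∨ α) ≡ (γ ⊃ γ)))) = 6 ∧ 6 = 6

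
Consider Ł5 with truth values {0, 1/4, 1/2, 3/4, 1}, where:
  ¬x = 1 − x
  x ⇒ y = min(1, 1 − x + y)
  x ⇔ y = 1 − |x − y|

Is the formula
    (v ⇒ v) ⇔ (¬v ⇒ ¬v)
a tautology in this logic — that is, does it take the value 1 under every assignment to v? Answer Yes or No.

Yes

v = 0 ↦ 1
v = 1/4 ↦ 1
v = 1/2 ↦ 1
v = 3/4 ↦ 1
v = 1 ↦ 1
Every assignment gives a value ≥ 1.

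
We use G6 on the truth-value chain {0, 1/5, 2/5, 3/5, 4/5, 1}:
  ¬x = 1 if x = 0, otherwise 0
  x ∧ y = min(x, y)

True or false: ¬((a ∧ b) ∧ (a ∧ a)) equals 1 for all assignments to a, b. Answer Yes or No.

Counterexample: take a = 1/5, b = 1/5.
a ∧ b = 1/5 ∧ 1/5 = 1/5
a ∧ a = 1/5 ∧ 1/5 = 1/5
(a ∧ b) ∧ (a ∧ a) = 1/5 ∧ 1/5 = 1/5
¬((a ∧ b) ∧ (a ∧ a)) = ¬1/5 = 0
This gives 0 ≠ 1.

No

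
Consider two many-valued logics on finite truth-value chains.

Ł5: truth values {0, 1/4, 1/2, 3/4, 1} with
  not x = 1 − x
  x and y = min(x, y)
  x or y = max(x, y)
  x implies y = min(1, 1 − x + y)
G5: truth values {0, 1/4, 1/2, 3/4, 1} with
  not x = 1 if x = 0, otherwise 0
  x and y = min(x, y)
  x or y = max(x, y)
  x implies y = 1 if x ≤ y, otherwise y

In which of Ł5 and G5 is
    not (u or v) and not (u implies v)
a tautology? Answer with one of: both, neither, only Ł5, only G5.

In Ł5: at u = 0, v = 0 the value is 0 — not a tautology.
In G5: at u = 0, v = 0 the value is 0 — not a tautology.

neither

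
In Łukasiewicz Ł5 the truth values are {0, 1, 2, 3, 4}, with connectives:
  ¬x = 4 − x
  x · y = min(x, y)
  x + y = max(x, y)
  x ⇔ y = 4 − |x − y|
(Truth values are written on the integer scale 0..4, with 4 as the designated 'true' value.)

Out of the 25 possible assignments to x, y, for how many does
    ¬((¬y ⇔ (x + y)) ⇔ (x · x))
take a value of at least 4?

2

value 4: 2 assignments (counts)
value 3: 3 assignments
value 2: 5 assignments
value 1: 7 assignments
value 0: 8 assignments
So 2 of the 25 assignments meet the threshold.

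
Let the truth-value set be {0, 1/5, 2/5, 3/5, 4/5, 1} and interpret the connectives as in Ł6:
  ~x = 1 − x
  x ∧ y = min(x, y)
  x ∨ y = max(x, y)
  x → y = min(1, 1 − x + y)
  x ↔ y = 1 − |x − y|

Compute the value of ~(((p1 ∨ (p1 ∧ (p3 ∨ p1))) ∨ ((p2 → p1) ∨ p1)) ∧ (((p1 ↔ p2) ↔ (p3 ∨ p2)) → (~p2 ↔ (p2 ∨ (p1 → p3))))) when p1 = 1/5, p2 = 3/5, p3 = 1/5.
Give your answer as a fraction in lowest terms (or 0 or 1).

3/5

p3 ∨ p1 = 1/5 ∨ 1/5 = 1/5
p1 ∧ (p3 ∨ p1) = 1/5 ∧ 1/5 = 1/5
p1 ∨ (p1 ∧ (p3 ∨ p1)) = 1/5 ∨ 1/5 = 1/5
p2 → p1 = 3/5 → 1/5 = 3/5
(p2 → p1) ∨ p1 = 3/5 ∨ 1/5 = 3/5
(p1 ∨ (p1 ∧ (p3 ∨ p1))) ∨ ((p2 → p1) ∨ p1) = 1/5 ∨ 3/5 = 3/5
p1 ↔ p2 = 1/5 ↔ 3/5 = 3/5
p3 ∨ p2 = 1/5 ∨ 3/5 = 3/5
(p1 ↔ p2) ↔ (p3 ∨ p2) = 3/5 ↔ 3/5 = 1
~p2 = ~3/5 = 2/5
p1 → p3 = 1/5 → 1/5 = 1
p2 ∨ (p1 → p3) = 3/5 ∨ 1 = 1
~p2 ↔ (p2 ∨ (p1 → p3)) = 2/5 ↔ 1 = 2/5
((p1 ↔ p2) ↔ (p3 ∨ p2)) → (~p2 ↔ (p2 ∨ (p1 → p3))) = 1 → 2/5 = 2/5
((p1 ∨ (p1 ∧ (p3 ∨ p1))) ∨ ((p2 → p1) ∨ p1)) ∧ (((p1 ↔ p2) ↔ (p3 ∨ p2)) → (~p2 ↔ (p2 ∨ (p1 → p3)))) = 3/5 ∧ 2/5 = 2/5
~(((p1 ∨ (p1 ∧ (p3 ∨ p1))) ∨ ((p2 → p1) ∨ p1)) ∧ (((p1 ↔ p2) ↔ (p3 ∨ p2)) → (~p2 ↔ (p2 ∨ (p1 → p3))))) = ~2/5 = 3/5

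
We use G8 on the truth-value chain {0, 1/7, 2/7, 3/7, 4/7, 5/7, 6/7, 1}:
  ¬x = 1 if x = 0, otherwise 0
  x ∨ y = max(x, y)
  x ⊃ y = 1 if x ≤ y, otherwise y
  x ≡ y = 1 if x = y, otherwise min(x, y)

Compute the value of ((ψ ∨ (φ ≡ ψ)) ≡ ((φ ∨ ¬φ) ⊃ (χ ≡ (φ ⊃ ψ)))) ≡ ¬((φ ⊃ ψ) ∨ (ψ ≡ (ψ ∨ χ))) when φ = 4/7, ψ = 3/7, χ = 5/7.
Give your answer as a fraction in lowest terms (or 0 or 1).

0

φ ≡ ψ = 4/7 ≡ 3/7 = 3/7
ψ ∨ (φ ≡ ψ) = 3/7 ∨ 3/7 = 3/7
¬φ = ¬4/7 = 0
φ ∨ ¬φ = 4/7 ∨ 0 = 4/7
φ ⊃ ψ = 4/7 ⊃ 3/7 = 3/7
χ ≡ (φ ⊃ ψ) = 5/7 ≡ 3/7 = 3/7
(φ ∨ ¬φ) ⊃ (χ ≡ (φ ⊃ ψ)) = 4/7 ⊃ 3/7 = 3/7
(ψ ∨ (φ ≡ ψ)) ≡ ((φ ∨ ¬φ) ⊃ (χ ≡ (φ ⊃ ψ))) = 3/7 ≡ 3/7 = 1
φ ⊃ ψ = 4/7 ⊃ 3/7 = 3/7
ψ ∨ χ = 3/7 ∨ 5/7 = 5/7
ψ ≡ (ψ ∨ χ) = 3/7 ≡ 5/7 = 3/7
(φ ⊃ ψ) ∨ (ψ ≡ (ψ ∨ χ)) = 3/7 ∨ 3/7 = 3/7
¬((φ ⊃ ψ) ∨ (ψ ≡ (ψ ∨ χ))) = ¬3/7 = 0
((ψ ∨ (φ ≡ ψ)) ≡ ((φ ∨ ¬φ) ⊃ (χ ≡ (φ ⊃ ψ)))) ≡ ¬((φ ⊃ ψ) ∨ (ψ ≡ (ψ ∨ χ))) = 1 ≡ 0 = 0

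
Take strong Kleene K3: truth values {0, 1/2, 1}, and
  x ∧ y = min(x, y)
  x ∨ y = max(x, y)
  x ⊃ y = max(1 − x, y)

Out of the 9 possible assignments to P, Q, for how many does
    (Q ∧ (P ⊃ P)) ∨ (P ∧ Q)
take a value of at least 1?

2

P = 0, Q = 0 ↦ 0  <
P = 0, Q = 1/2 ↦ 1/2  <
P = 0, Q = 1 ↦ 1  ≥
P = 1/2, Q = 0 ↦ 0  <
P = 1/2, Q = 1/2 ↦ 1/2  <
P = 1/2, Q = 1 ↦ 1/2  <
P = 1, Q = 0 ↦ 0  <
P = 1, Q = 1/2 ↦ 1/2  <
P = 1, Q = 1 ↦ 1  ≥
So 2 of the 9 assignments meet the threshold.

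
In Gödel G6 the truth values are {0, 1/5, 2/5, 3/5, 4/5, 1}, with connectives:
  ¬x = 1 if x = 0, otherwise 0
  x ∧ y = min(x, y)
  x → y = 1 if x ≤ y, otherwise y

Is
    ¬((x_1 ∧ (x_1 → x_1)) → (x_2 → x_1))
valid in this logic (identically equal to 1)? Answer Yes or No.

No

Counterexample: take x_1 = 0, x_2 = 0.
x_1 → x_1 = 0 → 0 = 1
x_1 ∧ (x_1 → x_1) = 0 ∧ 1 = 0
x_2 → x_1 = 0 → 0 = 1
(x_1 ∧ (x_1 → x_1)) → (x_2 → x_1) = 0 → 1 = 1
¬((x_1 ∧ (x_1 → x_1)) → (x_2 → x_1)) = ¬1 = 0
This gives 0 ≠ 1.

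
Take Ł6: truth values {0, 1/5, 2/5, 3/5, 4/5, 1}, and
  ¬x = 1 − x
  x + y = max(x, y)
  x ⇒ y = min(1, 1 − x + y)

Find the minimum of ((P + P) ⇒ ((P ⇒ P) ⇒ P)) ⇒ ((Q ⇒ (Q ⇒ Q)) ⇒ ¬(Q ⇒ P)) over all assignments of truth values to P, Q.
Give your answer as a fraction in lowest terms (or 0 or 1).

Take P = 0, Q = 0:
P + P = 0 + 0 = 0
P ⇒ P = 0 ⇒ 0 = 1
(P ⇒ P) ⇒ P = 1 ⇒ 0 = 0
(P + P) ⇒ ((P ⇒ P) ⇒ P) = 0 ⇒ 0 = 1
Q ⇒ Q = 0 ⇒ 0 = 1
Q ⇒ (Q ⇒ Q) = 0 ⇒ 1 = 1
Q ⇒ P = 0 ⇒ 0 = 1
¬(Q ⇒ P) = ¬1 = 0
(Q ⇒ (Q ⇒ Q)) ⇒ ¬(Q ⇒ P) = 1 ⇒ 0 = 0
((P + P) ⇒ ((P ⇒ P) ⇒ P)) ⇒ ((Q ⇒ (Q ⇒ Q)) ⇒ ¬(Q ⇒ P)) = 1 ⇒ 0 = 0
No assignment yields a value below 0, so this is the minimum.

0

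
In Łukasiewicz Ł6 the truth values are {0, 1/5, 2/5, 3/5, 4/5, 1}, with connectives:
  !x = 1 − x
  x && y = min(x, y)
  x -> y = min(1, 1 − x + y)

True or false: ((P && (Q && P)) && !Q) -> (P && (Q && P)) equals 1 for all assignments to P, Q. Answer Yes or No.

At P = 1/5, Q = 1/5, for instance:
Q && P = 1/5 && 1/5 = 1/5
P && (Q && P) = 1/5 && 1/5 = 1/5
!Q = !1/5 = 4/5
(P && (Q && P)) && !Q = 1/5 && 4/5 = 1/5
((P && (Q && P)) && !Q) -> (P && (Q && P)) = 1/5 -> 1/5 = 1
and checking the remaining 35 assignments likewise gives ≥ 1 in every case.

Yes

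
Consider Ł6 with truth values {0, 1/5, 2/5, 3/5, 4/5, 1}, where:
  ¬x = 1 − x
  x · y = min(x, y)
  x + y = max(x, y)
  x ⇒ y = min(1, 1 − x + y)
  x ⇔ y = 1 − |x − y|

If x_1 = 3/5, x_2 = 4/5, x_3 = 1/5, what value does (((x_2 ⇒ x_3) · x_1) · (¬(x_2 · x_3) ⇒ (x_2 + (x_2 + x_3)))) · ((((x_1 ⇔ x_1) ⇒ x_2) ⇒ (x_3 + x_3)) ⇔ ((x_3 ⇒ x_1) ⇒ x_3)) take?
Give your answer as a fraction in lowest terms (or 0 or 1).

2/5

x_2 ⇒ x_3 = 4/5 ⇒ 1/5 = 2/5
(x_2 ⇒ x_3) · x_1 = 2/5 · 3/5 = 2/5
x_2 · x_3 = 4/5 · 1/5 = 1/5
¬(x_2 · x_3) = ¬1/5 = 4/5
x_2 + x_3 = 4/5 + 1/5 = 4/5
x_2 + (x_2 + x_3) = 4/5 + 4/5 = 4/5
¬(x_2 · x_3) ⇒ (x_2 + (x_2 + x_3)) = 4/5 ⇒ 4/5 = 1
((x_2 ⇒ x_3) · x_1) · (¬(x_2 · x_3) ⇒ (x_2 + (x_2 + x_3))) = 2/5 · 1 = 2/5
x_1 ⇔ x_1 = 3/5 ⇔ 3/5 = 1
(x_1 ⇔ x_1) ⇒ x_2 = 1 ⇒ 4/5 = 4/5
x_3 + x_3 = 1/5 + 1/5 = 1/5
((x_1 ⇔ x_1) ⇒ x_2) ⇒ (x_3 + x_3) = 4/5 ⇒ 1/5 = 2/5
x_3 ⇒ x_1 = 1/5 ⇒ 3/5 = 1
(x_3 ⇒ x_1) ⇒ x_3 = 1 ⇒ 1/5 = 1/5
(((x_1 ⇔ x_1) ⇒ x_2) ⇒ (x_3 + x_3)) ⇔ ((x_3 ⇒ x_1) ⇒ x_3) = 2/5 ⇔ 1/5 = 4/5
(((x_2 ⇒ x_3) · x_1) · (¬(x_2 · x_3) ⇒ (x_2 + (x_2 + x_3)))) · ((((x_1 ⇔ x_1) ⇒ x_2) ⇒ (x_3 + x_3)) ⇔ ((x_3 ⇒ x_1) ⇒ x_3)) = 2/5 · 4/5 = 2/5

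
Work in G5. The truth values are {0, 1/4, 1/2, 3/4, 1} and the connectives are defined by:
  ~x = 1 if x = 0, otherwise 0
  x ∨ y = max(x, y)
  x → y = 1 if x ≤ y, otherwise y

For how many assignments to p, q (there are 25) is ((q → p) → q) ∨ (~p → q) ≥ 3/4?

value 1: 24 assignments (counts)
value 0: 1 assignment
So 24 of the 25 assignments meet the threshold.

24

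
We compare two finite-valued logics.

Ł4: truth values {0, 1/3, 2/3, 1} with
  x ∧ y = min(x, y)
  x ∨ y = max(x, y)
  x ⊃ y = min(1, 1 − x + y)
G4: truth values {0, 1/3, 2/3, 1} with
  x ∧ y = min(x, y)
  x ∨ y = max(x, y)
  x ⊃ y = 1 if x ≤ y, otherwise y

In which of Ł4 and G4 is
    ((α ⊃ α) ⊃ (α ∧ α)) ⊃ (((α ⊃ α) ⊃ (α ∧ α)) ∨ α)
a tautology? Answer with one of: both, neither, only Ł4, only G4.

both

In Ł4: every assignment gives 1 — tautology.
In G4: every assignment gives 1 — tautology.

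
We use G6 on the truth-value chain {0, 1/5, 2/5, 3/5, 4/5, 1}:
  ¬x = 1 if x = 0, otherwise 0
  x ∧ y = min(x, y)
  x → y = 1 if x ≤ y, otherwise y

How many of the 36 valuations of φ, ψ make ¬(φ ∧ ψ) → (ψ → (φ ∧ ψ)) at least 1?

31

value 1: 31 assignments (counts)
value 0: 5 assignments
So 31 of the 36 assignments meet the threshold.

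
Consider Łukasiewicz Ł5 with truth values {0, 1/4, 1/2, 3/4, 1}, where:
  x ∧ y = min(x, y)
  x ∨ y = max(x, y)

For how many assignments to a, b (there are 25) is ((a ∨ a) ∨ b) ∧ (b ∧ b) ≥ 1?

value 1: 5 assignments (counts)
value 3/4: 5 assignments
value 1/2: 5 assignments
value 1/4: 5 assignments
value 0: 5 assignments
So 5 of the 25 assignments meet the threshold.

5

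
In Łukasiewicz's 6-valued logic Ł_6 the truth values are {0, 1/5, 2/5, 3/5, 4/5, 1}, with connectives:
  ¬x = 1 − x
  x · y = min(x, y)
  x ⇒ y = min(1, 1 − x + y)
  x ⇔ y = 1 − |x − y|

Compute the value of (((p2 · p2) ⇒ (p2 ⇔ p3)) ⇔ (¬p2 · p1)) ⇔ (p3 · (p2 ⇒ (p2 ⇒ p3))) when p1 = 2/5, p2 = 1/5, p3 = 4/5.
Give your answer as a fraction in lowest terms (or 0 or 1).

3/5

p2 · p2 = 1/5 · 1/5 = 1/5
p2 ⇔ p3 = 1/5 ⇔ 4/5 = 2/5
(p2 · p2) ⇒ (p2 ⇔ p3) = 1/5 ⇒ 2/5 = 1
¬p2 = ¬1/5 = 4/5
¬p2 · p1 = 4/5 · 2/5 = 2/5
((p2 · p2) ⇒ (p2 ⇔ p3)) ⇔ (¬p2 · p1) = 1 ⇔ 2/5 = 2/5
p2 ⇒ p3 = 1/5 ⇒ 4/5 = 1
p2 ⇒ (p2 ⇒ p3) = 1/5 ⇒ 1 = 1
p3 · (p2 ⇒ (p2 ⇒ p3)) = 4/5 · 1 = 4/5
(((p2 · p2) ⇒ (p2 ⇔ p3)) ⇔ (¬p2 · p1)) ⇔ (p3 · (p2 ⇒ (p2 ⇒ p3))) = 2/5 ⇔ 4/5 = 3/5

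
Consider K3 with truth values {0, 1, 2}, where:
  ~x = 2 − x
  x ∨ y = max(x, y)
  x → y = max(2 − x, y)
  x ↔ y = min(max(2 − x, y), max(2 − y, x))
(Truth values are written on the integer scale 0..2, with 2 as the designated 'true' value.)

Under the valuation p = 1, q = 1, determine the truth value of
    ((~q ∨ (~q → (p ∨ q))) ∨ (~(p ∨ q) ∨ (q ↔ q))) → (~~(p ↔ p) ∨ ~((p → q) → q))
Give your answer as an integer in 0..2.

~q = ~1 = 1
~q = ~1 = 1
p ∨ q = 1 ∨ 1 = 1
~q → (p ∨ q) = 1 → 1 = 1
~q ∨ (~q → (p ∨ q)) = 1 ∨ 1 = 1
p ∨ q = 1 ∨ 1 = 1
~(p ∨ q) = ~1 = 1
q ↔ q = 1 ↔ 1 = 1
~(p ∨ q) ∨ (q ↔ q) = 1 ∨ 1 = 1
(~q ∨ (~q → (p ∨ q))) ∨ (~(p ∨ q) ∨ (q ↔ q)) = 1 ∨ 1 = 1
p ↔ p = 1 ↔ 1 = 1
~(p ↔ p) = ~1 = 1
~~(p ↔ p) = ~1 = 1
p → q = 1 → 1 = 1
(p → q) → q = 1 → 1 = 1
~((p → q) → q) = ~1 = 1
~~(p ↔ p) ∨ ~((p → q) → q) = 1 ∨ 1 = 1
((~q ∨ (~q → (p ∨ q))) ∨ (~(p ∨ q) ∨ (q ↔ q))) → (~~(p ↔ p) ∨ ~((p → q) → q)) = 1 → 1 = 1

1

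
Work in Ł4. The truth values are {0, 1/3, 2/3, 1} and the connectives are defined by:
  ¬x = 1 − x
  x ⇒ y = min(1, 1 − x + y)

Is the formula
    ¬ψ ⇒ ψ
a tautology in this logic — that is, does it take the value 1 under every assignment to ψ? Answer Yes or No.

Counterexample: take ψ = 0.
¬ψ = ¬0 = 1
¬ψ ⇒ ψ = 1 ⇒ 0 = 0
This gives 0 ≠ 1.

No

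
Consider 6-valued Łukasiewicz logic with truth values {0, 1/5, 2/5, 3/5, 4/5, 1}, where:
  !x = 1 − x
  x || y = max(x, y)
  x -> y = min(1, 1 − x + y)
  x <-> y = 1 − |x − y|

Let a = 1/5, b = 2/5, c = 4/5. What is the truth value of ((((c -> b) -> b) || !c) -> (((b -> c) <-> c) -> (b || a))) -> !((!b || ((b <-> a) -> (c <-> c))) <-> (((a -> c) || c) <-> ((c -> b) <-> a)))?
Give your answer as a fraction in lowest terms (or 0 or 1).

c -> b = 4/5 -> 2/5 = 3/5
(c -> b) -> b = 3/5 -> 2/5 = 4/5
!c = !4/5 = 1/5
((c -> b) -> b) || !c = 4/5 || 1/5 = 4/5
b -> c = 2/5 -> 4/5 = 1
(b -> c) <-> c = 1 <-> 4/5 = 4/5
b || a = 2/5 || 1/5 = 2/5
((b -> c) <-> c) -> (b || a) = 4/5 -> 2/5 = 3/5
(((c -> b) -> b) || !c) -> (((b -> c) <-> c) -> (b || a)) = 4/5 -> 3/5 = 4/5
!b = !2/5 = 3/5
b <-> a = 2/5 <-> 1/5 = 4/5
c <-> c = 4/5 <-> 4/5 = 1
(b <-> a) -> (c <-> c) = 4/5 -> 1 = 1
!b || ((b <-> a) -> (c <-> c)) = 3/5 || 1 = 1
a -> c = 1/5 -> 4/5 = 1
(a -> c) || c = 1 || 4/5 = 1
c -> b = 4/5 -> 2/5 = 3/5
(c -> b) <-> a = 3/5 <-> 1/5 = 3/5
((a -> c) || c) <-> ((c -> b) <-> a) = 1 <-> 3/5 = 3/5
(!b || ((b <-> a) -> (c <-> c))) <-> (((a -> c) || c) <-> ((c -> b) <-> a)) = 1 <-> 3/5 = 3/5
!((!b || ((b <-> a) -> (c <-> c))) <-> (((a -> c) || c) <-> ((c -> b) <-> a))) = !3/5 = 2/5
((((c -> b) -> b) || !c) -> (((b -> c) <-> c) -> (b || a))) -> !((!b || ((b <-> a) -> (c <-> c))) <-> (((a -> c) || c) <-> ((c -> b) <-> a))) = 4/5 -> 2/5 = 3/5

3/5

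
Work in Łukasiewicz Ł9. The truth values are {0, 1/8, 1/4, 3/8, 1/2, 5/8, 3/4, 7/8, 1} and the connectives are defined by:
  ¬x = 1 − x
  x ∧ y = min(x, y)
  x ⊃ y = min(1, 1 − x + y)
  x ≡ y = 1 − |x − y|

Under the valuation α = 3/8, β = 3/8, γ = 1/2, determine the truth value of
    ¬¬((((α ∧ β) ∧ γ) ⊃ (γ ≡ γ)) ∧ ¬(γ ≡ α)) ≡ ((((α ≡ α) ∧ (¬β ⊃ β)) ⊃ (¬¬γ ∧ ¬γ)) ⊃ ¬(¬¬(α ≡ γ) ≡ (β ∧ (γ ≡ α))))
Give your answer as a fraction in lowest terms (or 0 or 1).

3/8

α ∧ β = 3/8 ∧ 3/8 = 3/8
(α ∧ β) ∧ γ = 3/8 ∧ 1/2 = 3/8
γ ≡ γ = 1/2 ≡ 1/2 = 1
((α ∧ β) ∧ γ) ⊃ (γ ≡ γ) = 3/8 ⊃ 1 = 1
γ ≡ α = 1/2 ≡ 3/8 = 7/8
¬(γ ≡ α) = ¬7/8 = 1/8
(((α ∧ β) ∧ γ) ⊃ (γ ≡ γ)) ∧ ¬(γ ≡ α) = 1 ∧ 1/8 = 1/8
¬((((α ∧ β) ∧ γ) ⊃ (γ ≡ γ)) ∧ ¬(γ ≡ α)) = ¬1/8 = 7/8
¬¬((((α ∧ β) ∧ γ) ⊃ (γ ≡ γ)) ∧ ¬(γ ≡ α)) = ¬7/8 = 1/8
α ≡ α = 3/8 ≡ 3/8 = 1
¬β = ¬3/8 = 5/8
¬β ⊃ β = 5/8 ⊃ 3/8 = 3/4
(α ≡ α) ∧ (¬β ⊃ β) = 1 ∧ 3/4 = 3/4
¬γ = ¬1/2 = 1/2
¬¬γ = ¬1/2 = 1/2
¬γ = ¬1/2 = 1/2
¬¬γ ∧ ¬γ = 1/2 ∧ 1/2 = 1/2
((α ≡ α) ∧ (¬β ⊃ β)) ⊃ (¬¬γ ∧ ¬γ) = 3/4 ⊃ 1/2 = 3/4
α ≡ γ = 3/8 ≡ 1/2 = 7/8
¬(α ≡ γ) = ¬7/8 = 1/8
¬¬(α ≡ γ) = ¬1/8 = 7/8
γ ≡ α = 1/2 ≡ 3/8 = 7/8
β ∧ (γ ≡ α) = 3/8 ∧ 7/8 = 3/8
¬¬(α ≡ γ) ≡ (β ∧ (γ ≡ α)) = 7/8 ≡ 3/8 = 1/2
¬(¬¬(α ≡ γ) ≡ (β ∧ (γ ≡ α))) = ¬1/2 = 1/2
(((α ≡ α) ∧ (¬β ⊃ β)) ⊃ (¬¬γ ∧ ¬γ)) ⊃ ¬(¬¬(α ≡ γ) ≡ (β ∧ (γ ≡ α))) = 3/4 ⊃ 1/2 = 3/4
¬¬((((α ∧ β) ∧ γ) ⊃ (γ ≡ γ)) ∧ ¬(γ ≡ α)) ≡ ((((α ≡ α) ∧ (¬β ⊃ β)) ⊃ (¬¬γ ∧ ¬γ)) ⊃ ¬(¬¬(α ≡ γ) ≡ (β ∧ (γ ≡ α)))) = 1/8 ≡ 3/4 = 3/8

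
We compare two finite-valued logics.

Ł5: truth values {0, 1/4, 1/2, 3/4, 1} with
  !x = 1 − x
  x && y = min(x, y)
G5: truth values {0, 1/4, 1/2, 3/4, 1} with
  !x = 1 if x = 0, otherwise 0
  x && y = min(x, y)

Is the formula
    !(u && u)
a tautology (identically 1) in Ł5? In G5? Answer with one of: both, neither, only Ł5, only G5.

In Ł5: at u = 1/4 the value is 3/4 — not a tautology.
In G5: at u = 1/4 the value is 0 — not a tautology.

neither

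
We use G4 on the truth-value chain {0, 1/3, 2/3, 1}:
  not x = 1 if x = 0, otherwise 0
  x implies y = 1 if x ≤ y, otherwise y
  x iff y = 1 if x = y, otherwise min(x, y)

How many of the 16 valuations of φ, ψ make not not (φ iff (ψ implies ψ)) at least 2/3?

12

φ = 0, ψ = 0 ↦ 0  <
φ = 0, ψ = 1/3 ↦ 0  <
φ = 0, ψ = 2/3 ↦ 0  <
φ = 0, ψ = 1 ↦ 0  <
φ = 1/3, ψ = 0 ↦ 1  ≥
φ = 1/3, ψ = 1/3 ↦ 1  ≥
φ = 1/3, ψ = 2/3 ↦ 1  ≥
φ = 1/3, ψ = 1 ↦ 1  ≥
φ = 2/3, ψ = 0 ↦ 1  ≥
φ = 2/3, ψ = 1/3 ↦ 1  ≥
φ = 2/3, ψ = 2/3 ↦ 1  ≥
φ = 2/3, ψ = 1 ↦ 1  ≥
φ = 1, ψ = 0 ↦ 1  ≥
φ = 1, ψ = 1/3 ↦ 1  ≥
φ = 1, ψ = 2/3 ↦ 1  ≥
φ = 1, ψ = 1 ↦ 1  ≥
So 12 of the 16 assignments meet the threshold.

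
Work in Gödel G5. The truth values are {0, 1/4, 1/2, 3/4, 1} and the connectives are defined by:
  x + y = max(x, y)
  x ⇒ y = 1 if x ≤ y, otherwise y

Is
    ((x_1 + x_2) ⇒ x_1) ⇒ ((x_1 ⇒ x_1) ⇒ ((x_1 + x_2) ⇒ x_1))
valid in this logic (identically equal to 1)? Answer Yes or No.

At x_1 = 1/4, x_2 = 0, for instance:
x_1 + x_2 = 1/4 + 0 = 1/4
(x_1 + x_2) ⇒ x_1 = 1/4 ⇒ 1/4 = 1
x_1 ⇒ x_1 = 1/4 ⇒ 1/4 = 1
(x_1 + x_2) ⇒ x_1 = 1/4 ⇒ 1/4 = 1
(x_1 ⇒ x_1) ⇒ ((x_1 + x_2) ⇒ x_1) = 1 ⇒ 1 = 1
((x_1 + x_2) ⇒ x_1) ⇒ ((x_1 ⇒ x_1) ⇒ ((x_1 + x_2) ⇒ x_1)) = 1 ⇒ 1 = 1
and checking the remaining 24 assignments likewise gives ≥ 1 in every case.

Yes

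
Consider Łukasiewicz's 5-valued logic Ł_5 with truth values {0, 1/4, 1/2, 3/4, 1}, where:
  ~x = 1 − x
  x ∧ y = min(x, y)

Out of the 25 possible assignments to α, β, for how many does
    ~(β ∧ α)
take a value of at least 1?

value 1: 9 assignments (counts)
value 3/4: 7 assignments
value 1/2: 5 assignments
value 1/4: 3 assignments
value 0: 1 assignment
So 9 of the 25 assignments meet the threshold.

9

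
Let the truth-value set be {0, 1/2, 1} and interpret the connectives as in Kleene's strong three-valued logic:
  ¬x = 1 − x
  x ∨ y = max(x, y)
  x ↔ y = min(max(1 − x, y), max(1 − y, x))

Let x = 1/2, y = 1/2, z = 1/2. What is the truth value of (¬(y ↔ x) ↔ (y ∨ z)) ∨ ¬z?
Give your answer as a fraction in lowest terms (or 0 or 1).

y ↔ x = 1/2 ↔ 1/2 = 1/2
¬(y ↔ x) = ¬1/2 = 1/2
y ∨ z = 1/2 ∨ 1/2 = 1/2
¬(y ↔ x) ↔ (y ∨ z) = 1/2 ↔ 1/2 = 1/2
¬z = ¬1/2 = 1/2
(¬(y ↔ x) ↔ (y ∨ z)) ∨ ¬z = 1/2 ∨ 1/2 = 1/2

1/2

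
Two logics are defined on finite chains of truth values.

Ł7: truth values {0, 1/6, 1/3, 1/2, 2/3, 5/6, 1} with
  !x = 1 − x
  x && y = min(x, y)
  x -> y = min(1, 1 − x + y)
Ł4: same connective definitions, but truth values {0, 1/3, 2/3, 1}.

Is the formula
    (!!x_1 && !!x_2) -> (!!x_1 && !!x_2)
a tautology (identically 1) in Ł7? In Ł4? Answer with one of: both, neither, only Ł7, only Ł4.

both

In Ł7: every assignment gives 1 — tautology.
In Ł4: every assignment gives 1 — tautology.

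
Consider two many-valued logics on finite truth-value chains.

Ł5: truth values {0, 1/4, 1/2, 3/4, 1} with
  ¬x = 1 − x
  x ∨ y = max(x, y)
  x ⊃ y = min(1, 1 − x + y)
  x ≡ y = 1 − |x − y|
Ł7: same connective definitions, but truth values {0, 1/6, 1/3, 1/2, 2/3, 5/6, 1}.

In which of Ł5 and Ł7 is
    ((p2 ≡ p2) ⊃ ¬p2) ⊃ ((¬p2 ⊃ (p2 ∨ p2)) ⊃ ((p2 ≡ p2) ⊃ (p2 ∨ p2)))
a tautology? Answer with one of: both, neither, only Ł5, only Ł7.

both

In Ł5: every assignment gives 1 — tautology.
In Ł7: every assignment gives 1 — tautology.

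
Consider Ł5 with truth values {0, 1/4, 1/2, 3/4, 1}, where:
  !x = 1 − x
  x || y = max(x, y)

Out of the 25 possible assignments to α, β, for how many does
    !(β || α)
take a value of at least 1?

value 1: 1 assignment (counts)
value 3/4: 3 assignments
value 1/2: 5 assignments
value 1/4: 7 assignments
value 0: 9 assignments
So 1 of the 25 assignments meets the threshold.

1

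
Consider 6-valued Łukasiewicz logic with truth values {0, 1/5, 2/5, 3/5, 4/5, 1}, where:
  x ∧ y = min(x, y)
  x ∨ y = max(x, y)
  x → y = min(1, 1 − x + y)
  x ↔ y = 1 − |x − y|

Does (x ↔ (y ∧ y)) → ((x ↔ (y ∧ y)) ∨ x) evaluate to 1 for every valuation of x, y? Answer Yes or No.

At x = 0, y = 1/5, for instance:
y ∧ y = 1/5 ∧ 1/5 = 1/5
x ↔ (y ∧ y) = 0 ↔ 1/5 = 4/5
(x ↔ (y ∧ y)) ∨ x = 4/5 ∨ 0 = 4/5
(x ↔ (y ∧ y)) → ((x ↔ (y ∧ y)) ∨ x) = 4/5 → 4/5 = 1
and checking the remaining 35 assignments likewise gives ≥ 1 in every case.

Yes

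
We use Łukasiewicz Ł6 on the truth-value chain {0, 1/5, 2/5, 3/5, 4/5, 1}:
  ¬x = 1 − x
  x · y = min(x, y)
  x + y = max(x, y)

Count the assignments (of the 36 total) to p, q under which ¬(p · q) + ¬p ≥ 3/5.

value 1: 11 assignments (counts)
value 4/5: 9 assignments (counts)
value 3/5: 7 assignments (counts)
value 2/5: 5 assignments
value 1/5: 3 assignments
value 0: 1 assignment
So 27 of the 36 assignments meet the threshold.

27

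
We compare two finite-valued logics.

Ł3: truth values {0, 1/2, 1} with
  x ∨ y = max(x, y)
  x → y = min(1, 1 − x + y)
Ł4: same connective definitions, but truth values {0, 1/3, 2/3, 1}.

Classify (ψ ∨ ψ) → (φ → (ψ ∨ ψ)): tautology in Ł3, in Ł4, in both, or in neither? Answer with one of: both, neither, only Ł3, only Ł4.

both

In Ł3: every assignment gives 1 — tautology.
In Ł4: every assignment gives 1 — tautology.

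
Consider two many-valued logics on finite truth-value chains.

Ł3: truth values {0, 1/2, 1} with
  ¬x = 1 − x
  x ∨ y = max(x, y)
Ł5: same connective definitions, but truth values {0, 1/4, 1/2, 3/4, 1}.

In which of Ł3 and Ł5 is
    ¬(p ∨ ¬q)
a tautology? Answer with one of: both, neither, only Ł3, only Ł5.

neither

In Ł3: at p = 0, q = 0 the value is 0 — not a tautology.
In Ł5: at p = 0, q = 0 the value is 0 — not a tautology.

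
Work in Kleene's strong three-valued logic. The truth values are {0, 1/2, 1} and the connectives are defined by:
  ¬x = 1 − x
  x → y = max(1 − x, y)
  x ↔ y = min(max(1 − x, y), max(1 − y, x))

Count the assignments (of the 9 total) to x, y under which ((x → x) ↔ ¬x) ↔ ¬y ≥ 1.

2

x = 0, y = 0 ↦ 1  ≥
x = 0, y = 1/2 ↦ 1/2  <
x = 0, y = 1 ↦ 0  <
x = 1/2, y = 0 ↦ 1/2  <
x = 1/2, y = 1/2 ↦ 1/2  <
x = 1/2, y = 1 ↦ 1/2  <
x = 1, y = 0 ↦ 0  <
x = 1, y = 1/2 ↦ 1/2  <
x = 1, y = 1 ↦ 1  ≥
So 2 of the 9 assignments meet the threshold.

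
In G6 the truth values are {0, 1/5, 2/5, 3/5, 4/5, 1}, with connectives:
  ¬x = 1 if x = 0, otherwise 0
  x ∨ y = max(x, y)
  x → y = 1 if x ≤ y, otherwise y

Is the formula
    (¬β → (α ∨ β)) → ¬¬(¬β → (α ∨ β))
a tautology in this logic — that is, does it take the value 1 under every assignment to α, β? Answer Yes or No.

At α = 3/5, β = 1, for instance:
¬β = ¬1 = 0
α ∨ β = 3/5 ∨ 1 = 1
¬β → (α ∨ β) = 0 → 1 = 1
¬(¬β → (α ∨ β)) = ¬1 = 0
¬¬(¬β → (α ∨ β)) = ¬0 = 1
(¬β → (α ∨ β)) → ¬¬(¬β → (α ∨ β)) = 1 → 1 = 1
and checking the remaining 35 assignments likewise gives ≥ 1 in every case.

Yes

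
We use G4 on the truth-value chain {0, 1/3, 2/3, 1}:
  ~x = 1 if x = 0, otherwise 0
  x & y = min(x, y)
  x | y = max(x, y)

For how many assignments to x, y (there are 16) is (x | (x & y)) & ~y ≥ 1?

1

x = 0, y = 0 ↦ 0  <
x = 0, y = 1/3 ↦ 0  <
x = 0, y = 2/3 ↦ 0  <
x = 0, y = 1 ↦ 0  <
x = 1/3, y = 0 ↦ 1/3  <
x = 1/3, y = 1/3 ↦ 0  <
x = 1/3, y = 2/3 ↦ 0  <
x = 1/3, y = 1 ↦ 0  <
x = 2/3, y = 0 ↦ 2/3  <
x = 2/3, y = 1/3 ↦ 0  <
x = 2/3, y = 2/3 ↦ 0  <
x = 2/3, y = 1 ↦ 0  <
x = 1, y = 0 ↦ 1  ≥
x = 1, y = 1/3 ↦ 0  <
x = 1, y = 2/3 ↦ 0  <
x = 1, y = 1 ↦ 0  <
So 1 of the 16 assignments meets the threshold.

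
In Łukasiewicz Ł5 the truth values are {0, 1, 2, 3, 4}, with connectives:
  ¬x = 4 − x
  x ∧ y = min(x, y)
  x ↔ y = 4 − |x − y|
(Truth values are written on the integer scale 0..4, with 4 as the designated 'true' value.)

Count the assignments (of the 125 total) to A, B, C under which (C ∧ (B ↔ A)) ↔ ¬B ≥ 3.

70

value 4: 32 assignments (counts)
value 3: 38 assignments (counts)
value 2: 29 assignments
value 1: 16 assignments
value 0: 10 assignments
So 70 of the 125 assignments meet the threshold.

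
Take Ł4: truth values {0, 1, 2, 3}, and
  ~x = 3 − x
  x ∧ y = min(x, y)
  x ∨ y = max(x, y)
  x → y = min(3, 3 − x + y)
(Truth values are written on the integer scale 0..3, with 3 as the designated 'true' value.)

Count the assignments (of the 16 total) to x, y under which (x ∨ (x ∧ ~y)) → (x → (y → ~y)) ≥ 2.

15

x = 0, y = 0 ↦ 3  ≥
x = 0, y = 1 ↦ 3  ≥
x = 0, y = 2 ↦ 3  ≥
x = 0, y = 3 ↦ 3  ≥
x = 1, y = 0 ↦ 3  ≥
x = 1, y = 1 ↦ 3  ≥
x = 1, y = 2 ↦ 3  ≥
x = 1, y = 3 ↦ 3  ≥
x = 2, y = 0 ↦ 3  ≥
x = 2, y = 1 ↦ 3  ≥
x = 2, y = 2 ↦ 3  ≥
x = 2, y = 3 ↦ 2  ≥
x = 3, y = 0 ↦ 3  ≥
x = 3, y = 1 ↦ 3  ≥
x = 3, y = 2 ↦ 2  ≥
x = 3, y = 3 ↦ 0  <
So 15 of the 16 assignments meet the threshold.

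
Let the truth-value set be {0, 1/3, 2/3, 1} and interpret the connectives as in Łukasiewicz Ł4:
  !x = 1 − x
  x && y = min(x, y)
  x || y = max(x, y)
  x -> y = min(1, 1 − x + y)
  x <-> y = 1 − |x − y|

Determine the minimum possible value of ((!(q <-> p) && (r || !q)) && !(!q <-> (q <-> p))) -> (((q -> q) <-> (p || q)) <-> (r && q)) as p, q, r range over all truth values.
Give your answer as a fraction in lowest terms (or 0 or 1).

0

Take p = 1, q = 0, r = 0:
q <-> p = 0 <-> 1 = 0
!(q <-> p) = !0 = 1
!q = !0 = 1
r || !q = 0 || 1 = 1
!(q <-> p) && (r || !q) = 1 && 1 = 1
!q = !0 = 1
q <-> p = 0 <-> 1 = 0
!q <-> (q <-> p) = 1 <-> 0 = 0
!(!q <-> (q <-> p)) = !0 = 1
(!(q <-> p) && (r || !q)) && !(!q <-> (q <-> p)) = 1 && 1 = 1
q -> q = 0 -> 0 = 1
p || q = 1 || 0 = 1
(q -> q) <-> (p || q) = 1 <-> 1 = 1
r && q = 0 && 0 = 0
((q -> q) <-> (p || q)) <-> (r && q) = 1 <-> 0 = 0
((!(q <-> p) && (r || !q)) && !(!q <-> (q <-> p))) -> (((q -> q) <-> (p || q)) <-> (r && q)) = 1 -> 0 = 0
No assignment yields a value below 0, so this is the minimum.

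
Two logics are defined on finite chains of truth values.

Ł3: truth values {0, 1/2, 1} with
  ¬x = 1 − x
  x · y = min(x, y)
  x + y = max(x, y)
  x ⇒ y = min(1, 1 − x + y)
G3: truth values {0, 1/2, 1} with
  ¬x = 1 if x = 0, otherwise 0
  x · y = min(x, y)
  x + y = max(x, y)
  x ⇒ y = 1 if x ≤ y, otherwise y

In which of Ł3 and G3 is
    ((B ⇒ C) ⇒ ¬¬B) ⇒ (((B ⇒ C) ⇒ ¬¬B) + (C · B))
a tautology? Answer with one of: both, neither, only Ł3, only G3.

both

In Ł3: every assignment gives 1 — tautology.
In G3: every assignment gives 1 — tautology.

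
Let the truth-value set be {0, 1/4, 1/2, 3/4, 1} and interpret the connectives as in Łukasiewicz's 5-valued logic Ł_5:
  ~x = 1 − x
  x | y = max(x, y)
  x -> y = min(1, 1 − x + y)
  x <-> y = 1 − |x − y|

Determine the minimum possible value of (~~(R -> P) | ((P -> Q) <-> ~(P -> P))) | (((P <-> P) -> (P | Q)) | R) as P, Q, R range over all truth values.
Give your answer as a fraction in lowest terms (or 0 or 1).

Take P = 0, Q = 0, R = 1/2:
R -> P = 1/2 -> 0 = 1/2
~(R -> P) = ~1/2 = 1/2
~~(R -> P) = ~1/2 = 1/2
P -> Q = 0 -> 0 = 1
P -> P = 0 -> 0 = 1
~(P -> P) = ~1 = 0
(P -> Q) <-> ~(P -> P) = 1 <-> 0 = 0
~~(R -> P) | ((P -> Q) <-> ~(P -> P)) = 1/2 | 0 = 1/2
P <-> P = 0 <-> 0 = 1
P | Q = 0 | 0 = 0
(P <-> P) -> (P | Q) = 1 -> 0 = 0
((P <-> P) -> (P | Q)) | R = 0 | 1/2 = 1/2
(~~(R -> P) | ((P -> Q) <-> ~(P -> P))) | (((P <-> P) -> (P | Q)) | R) = 1/2 | 1/2 = 1/2
No assignment yields a value below 1/2, so this is the minimum.

1/2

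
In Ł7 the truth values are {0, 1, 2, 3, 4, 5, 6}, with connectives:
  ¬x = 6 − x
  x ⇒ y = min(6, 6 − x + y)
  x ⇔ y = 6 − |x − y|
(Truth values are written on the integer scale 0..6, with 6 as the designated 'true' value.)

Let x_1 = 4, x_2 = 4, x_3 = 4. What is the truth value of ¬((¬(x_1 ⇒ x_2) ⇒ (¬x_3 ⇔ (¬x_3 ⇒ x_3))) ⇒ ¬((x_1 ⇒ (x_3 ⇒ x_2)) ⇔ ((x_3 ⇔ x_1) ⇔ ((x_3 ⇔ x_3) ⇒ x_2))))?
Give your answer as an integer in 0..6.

x_1 ⇒ x_2 = 4 ⇒ 4 = 6
¬(x_1 ⇒ x_2) = ¬6 = 0
¬x_3 = ¬4 = 2
¬x_3 = ¬4 = 2
¬x_3 ⇒ x_3 = 2 ⇒ 4 = 6
¬x_3 ⇔ (¬x_3 ⇒ x_3) = 2 ⇔ 6 = 2
¬(x_1 ⇒ x_2) ⇒ (¬x_3 ⇔ (¬x_3 ⇒ x_3)) = 0 ⇒ 2 = 6
x_3 ⇒ x_2 = 4 ⇒ 4 = 6
x_1 ⇒ (x_3 ⇒ x_2) = 4 ⇒ 6 = 6
x_3 ⇔ x_1 = 4 ⇔ 4 = 6
x_3 ⇔ x_3 = 4 ⇔ 4 = 6
(x_3 ⇔ x_3) ⇒ x_2 = 6 ⇒ 4 = 4
(x_3 ⇔ x_1) ⇔ ((x_3 ⇔ x_3) ⇒ x_2) = 6 ⇔ 4 = 4
(x_1 ⇒ (x_3 ⇒ x_2)) ⇔ ((x_3 ⇔ x_1) ⇔ ((x_3 ⇔ x_3) ⇒ x_2)) = 6 ⇔ 4 = 4
¬((x_1 ⇒ (x_3 ⇒ x_2)) ⇔ ((x_3 ⇔ x_1) ⇔ ((x_3 ⇔ x_3) ⇒ x_2))) = ¬4 = 2
(¬(x_1 ⇒ x_2) ⇒ (¬x_3 ⇔ (¬x_3 ⇒ x_3))) ⇒ ¬((x_1 ⇒ (x_3 ⇒ x_2)) ⇔ ((x_3 ⇔ x_1) ⇔ ((x_3 ⇔ x_3) ⇒ x_2))) = 6 ⇒ 2 = 2
¬((¬(x_1 ⇒ x_2) ⇒ (¬x_3 ⇔ (¬x_3 ⇒ x_3))) ⇒ ¬((x_1 ⇒ (x_3 ⇒ x_2)) ⇔ ((x_3 ⇔ x_1) ⇔ ((x_3 ⇔ x_3) ⇒ x_2)))) = ¬2 = 4

4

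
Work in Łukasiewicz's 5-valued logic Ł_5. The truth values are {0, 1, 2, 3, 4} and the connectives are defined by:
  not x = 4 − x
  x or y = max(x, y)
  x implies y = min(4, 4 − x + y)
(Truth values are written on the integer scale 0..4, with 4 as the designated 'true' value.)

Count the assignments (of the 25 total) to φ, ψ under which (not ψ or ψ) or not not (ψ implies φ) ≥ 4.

19

value 4: 19 assignments (counts)
value 3: 5 assignments
value 2: 1 assignment
So 19 of the 25 assignments meet the threshold.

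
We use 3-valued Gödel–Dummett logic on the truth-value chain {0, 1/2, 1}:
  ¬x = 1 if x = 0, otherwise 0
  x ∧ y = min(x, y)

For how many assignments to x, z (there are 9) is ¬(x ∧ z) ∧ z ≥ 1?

x = 0, z = 0 ↦ 0  <
x = 0, z = 1/2 ↦ 1/2  <
x = 0, z = 1 ↦ 1  ≥
x = 1/2, z = 0 ↦ 0  <
x = 1/2, z = 1/2 ↦ 0  <
x = 1/2, z = 1 ↦ 0  <
x = 1, z = 0 ↦ 0  <
x = 1, z = 1/2 ↦ 0  <
x = 1, z = 1 ↦ 0  <
So 1 of the 9 assignments meets the threshold.

1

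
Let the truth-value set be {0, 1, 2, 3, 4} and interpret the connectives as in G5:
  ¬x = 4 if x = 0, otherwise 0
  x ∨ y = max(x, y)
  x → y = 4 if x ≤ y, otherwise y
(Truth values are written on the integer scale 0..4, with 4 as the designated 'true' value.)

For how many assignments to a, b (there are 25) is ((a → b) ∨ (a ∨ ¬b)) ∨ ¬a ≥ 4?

22

value 4: 22 assignments (counts)
value 3: 2 assignments
value 2: 1 assignment
So 22 of the 25 assignments meet the threshold.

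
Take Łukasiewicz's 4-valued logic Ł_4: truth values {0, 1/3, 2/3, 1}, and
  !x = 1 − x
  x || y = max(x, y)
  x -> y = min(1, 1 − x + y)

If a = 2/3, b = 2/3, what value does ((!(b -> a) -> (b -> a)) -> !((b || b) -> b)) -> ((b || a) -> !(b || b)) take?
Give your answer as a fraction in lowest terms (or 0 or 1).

b -> a = 2/3 -> 2/3 = 1
!(b -> a) = !1 = 0
b -> a = 2/3 -> 2/3 = 1
!(b -> a) -> (b -> a) = 0 -> 1 = 1
b || b = 2/3 || 2/3 = 2/3
(b || b) -> b = 2/3 -> 2/3 = 1
!((b || b) -> b) = !1 = 0
(!(b -> a) -> (b -> a)) -> !((b || b) -> b) = 1 -> 0 = 0
b || a = 2/3 || 2/3 = 2/3
b || b = 2/3 || 2/3 = 2/3
!(b || b) = !2/3 = 1/3
(b || a) -> !(b || b) = 2/3 -> 1/3 = 2/3
((!(b -> a) -> (b -> a)) -> !((b || b) -> b)) -> ((b || a) -> !(b || b)) = 0 -> 2/3 = 1

1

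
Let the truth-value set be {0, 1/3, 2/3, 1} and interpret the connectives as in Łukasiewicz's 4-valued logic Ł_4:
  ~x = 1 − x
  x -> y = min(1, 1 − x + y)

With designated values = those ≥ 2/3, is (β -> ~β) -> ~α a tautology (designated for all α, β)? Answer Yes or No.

Counterexample: take α = 2/3, β = 0.
~β = ~0 = 1
β -> ~β = 0 -> 1 = 1
~α = ~2/3 = 1/3
(β -> ~β) -> ~α = 1 -> 1/3 = 1/3
This gives 1/3, which is below 2/3.

No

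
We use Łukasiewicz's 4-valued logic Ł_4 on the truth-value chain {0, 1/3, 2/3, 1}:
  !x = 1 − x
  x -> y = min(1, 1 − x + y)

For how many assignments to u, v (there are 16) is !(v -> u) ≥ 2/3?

3

u = 0, v = 0 ↦ 0  <
u = 0, v = 1/3 ↦ 1/3  <
u = 0, v = 2/3 ↦ 2/3  ≥
u = 0, v = 1 ↦ 1  ≥
u = 1/3, v = 0 ↦ 0  <
u = 1/3, v = 1/3 ↦ 0  <
u = 1/3, v = 2/3 ↦ 1/3  <
u = 1/3, v = 1 ↦ 2/3  ≥
u = 2/3, v = 0 ↦ 0  <
u = 2/3, v = 1/3 ↦ 0  <
u = 2/3, v = 2/3 ↦ 0  <
u = 2/3, v = 1 ↦ 1/3  <
u = 1, v = 0 ↦ 0  <
u = 1, v = 1/3 ↦ 0  <
u = 1, v = 2/3 ↦ 0  <
u = 1, v = 1 ↦ 0  <
So 3 of the 16 assignments meet the threshold.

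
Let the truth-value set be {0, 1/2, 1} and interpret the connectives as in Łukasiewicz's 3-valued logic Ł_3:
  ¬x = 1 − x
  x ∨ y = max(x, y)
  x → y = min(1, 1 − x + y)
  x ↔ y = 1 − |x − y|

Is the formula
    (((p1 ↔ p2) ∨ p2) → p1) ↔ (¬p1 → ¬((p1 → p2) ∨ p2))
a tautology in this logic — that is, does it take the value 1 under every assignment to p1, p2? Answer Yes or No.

Counterexample: take p1 = 0, p2 = 1/2.
p1 ↔ p2 = 0 ↔ 1/2 = 1/2
(p1 ↔ p2) ∨ p2 = 1/2 ∨ 1/2 = 1/2
((p1 ↔ p2) ∨ p2) → p1 = 1/2 → 0 = 1/2
¬p1 = ¬0 = 1
p1 → p2 = 0 → 1/2 = 1
(p1 → p2) ∨ p2 = 1 ∨ 1/2 = 1
¬((p1 → p2) ∨ p2) = ¬1 = 0
¬p1 → ¬((p1 → p2) ∨ p2) = 1 → 0 = 0
(((p1 ↔ p2) ∨ p2) → p1) ↔ (¬p1 → ¬((p1 → p2) ∨ p2)) = 1/2 ↔ 0 = 1/2
This gives 1/2 ≠ 1.

No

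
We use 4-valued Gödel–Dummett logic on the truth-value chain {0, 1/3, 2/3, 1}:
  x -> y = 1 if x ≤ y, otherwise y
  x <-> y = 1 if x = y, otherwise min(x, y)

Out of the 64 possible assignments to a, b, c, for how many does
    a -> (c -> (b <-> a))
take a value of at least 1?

50

value 1: 50 assignments (counts)
value 2/3: 1 assignment
value 1/3: 4 assignments
value 0: 9 assignments
So 50 of the 64 assignments meet the threshold.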